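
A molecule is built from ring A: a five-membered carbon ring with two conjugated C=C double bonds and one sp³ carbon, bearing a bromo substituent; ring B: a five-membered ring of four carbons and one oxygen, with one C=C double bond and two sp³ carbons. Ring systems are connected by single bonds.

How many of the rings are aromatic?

Ring A has one sp³ carbon, so it is not fully conjugated — not aromatic (cyclopentadiene).
Ring B has two sp³ carbons, so it is not fully conjugated — not aromatic (2,3-dihydrofuran).
No ring is aromatic. Total: 0.

0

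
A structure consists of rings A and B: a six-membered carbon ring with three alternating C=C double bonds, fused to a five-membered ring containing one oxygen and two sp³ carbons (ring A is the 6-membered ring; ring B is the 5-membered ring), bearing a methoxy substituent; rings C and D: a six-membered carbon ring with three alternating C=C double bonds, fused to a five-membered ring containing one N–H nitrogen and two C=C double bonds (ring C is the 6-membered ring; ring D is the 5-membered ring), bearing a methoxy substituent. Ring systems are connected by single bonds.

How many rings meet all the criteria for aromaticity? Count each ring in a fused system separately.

Ring A has a continuous p-orbital overlap around the ring; 3 ring double bonds give 6 π electrons. Since 6 = 4n+2 (n=1), ring A is aromatic (benzene ring).
Ring B has two sp³ carbons, so it is not fully conjugated — not aromatic (oxolane ring).
Rings C and D form a fused bicyclic system (with one N–H) with 9 sp² atoms and 10 π electrons from ring double bonds plus a heteroatom lone pair. 10 = 4(2)+2, so the system is aromatic and both rings count as aromatic (indole).
Aromatic: A, C, D. Total: 3.

3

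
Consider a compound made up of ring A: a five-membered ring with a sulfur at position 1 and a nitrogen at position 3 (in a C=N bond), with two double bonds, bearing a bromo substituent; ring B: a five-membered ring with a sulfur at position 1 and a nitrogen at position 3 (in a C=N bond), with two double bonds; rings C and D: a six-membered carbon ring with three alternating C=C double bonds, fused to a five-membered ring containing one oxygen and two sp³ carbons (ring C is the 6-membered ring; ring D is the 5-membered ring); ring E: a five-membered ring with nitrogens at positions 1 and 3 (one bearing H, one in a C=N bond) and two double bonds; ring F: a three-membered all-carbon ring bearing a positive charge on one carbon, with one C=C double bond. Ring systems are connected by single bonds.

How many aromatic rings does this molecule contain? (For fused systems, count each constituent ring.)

5

Ring A is fully conjugated (every ring atom contributes a p orbital); 2 ring double bonds (4 π electrons) plus a heteroatom lone pair (2) give 6 π electrons. That satisfies 4n+2 with n=1, so ring A is aromatic (thiazole).
Ring B is fully conjugated (every ring atom contributes a p orbital); 2 ring double bonds (4 π electrons) plus a heteroatom lone pair (2) give 6 π electrons. That satisfies 4n+2 with n=1, so ring B is aromatic (thiazole).
Ring C has a continuous p-orbital overlap around the ring; 3 ring double bonds give 6 π electrons. 6 = 4(1)+2, so ring C is aromatic (benzene ring).
Ring D has two sp³ carbons, so it is not fully conjugated — not aromatic (oxolane ring).
Ring E is fully conjugated (every ring atom contributes a p orbital); 2 ring double bonds (4 π electrons) plus a heteroatom lone pair (2) give 6 π electrons. Since 6 = 4n+2 (n=1), ring E is aromatic (imidazole).
Ring F is planar and fully conjugated; 1 ring double bond (2 π electrons) plus the carbocation's empty p orbital (0, but keeps the ring conjugated) give 2 π electrons. Since 2 = 4n+2 (n=0), ring F is aromatic (cyclopropenyl cation).
Aromatic: A, B, C, E, F. Total: 5.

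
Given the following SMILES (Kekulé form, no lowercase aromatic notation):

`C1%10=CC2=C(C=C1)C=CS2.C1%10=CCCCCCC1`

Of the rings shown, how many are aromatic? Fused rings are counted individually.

2

The SMILES encodes a six-membered carbon ring with three alternating C=C double bonds, fused to a five-membered ring containing one sulfur and two C=C double bonds; an eight-membered carbon ring with one C=C double bond.
The fused 6/5-membered bicyclic (with one sulfur) is a single π system with 9 sp² atoms and 10 π electrons from ring double bonds plus a heteroatom lone pair. 10 = 4(2)+2, so the system is aromatic and both rings count as aromatic (benzothiophene).
The 8-membered ring has six sp³ carbons, so it is not fully conjugated — not aromatic (cyclooctene).
2 of the 3 rings are aromatic. Total: 2.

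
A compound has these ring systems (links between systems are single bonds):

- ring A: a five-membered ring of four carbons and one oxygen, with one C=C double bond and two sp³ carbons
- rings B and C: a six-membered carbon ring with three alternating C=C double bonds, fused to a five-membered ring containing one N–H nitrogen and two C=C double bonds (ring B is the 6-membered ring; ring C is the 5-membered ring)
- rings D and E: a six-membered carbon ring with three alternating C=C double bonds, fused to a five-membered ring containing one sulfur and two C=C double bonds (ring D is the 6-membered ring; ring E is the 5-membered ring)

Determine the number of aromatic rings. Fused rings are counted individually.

4

Ring A has two sp³ carbons, so it is not fully conjugated — not aromatic (2,3-dihydrofuran).
Rings B and C form a fused bicyclic system (with one N–H) with 9 sp² atoms and 10 π electrons from ring double bonds plus a heteroatom lone pair. 10 = 4(2)+2, so the system is aromatic and both rings count as aromatic (indole).
Rings D and E form a fused bicyclic system (with one sulfur) with 9 sp² atoms and 10 π electrons from ring double bonds plus a heteroatom lone pair. 10 = 4(2)+2, so the system is aromatic and both rings count as aromatic (benzothiophene).
Aromatic: B, C, D, E. Total: 4.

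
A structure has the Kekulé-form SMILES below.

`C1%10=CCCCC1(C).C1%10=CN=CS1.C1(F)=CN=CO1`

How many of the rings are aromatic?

2

The SMILES encodes a six-membered carbon ring with one C=C double bond; a five-membered ring with a sulfur at position 1 and a nitrogen at position 3 (in a C=N bond), with two double bonds; a five-membered ring with an oxygen at position 1 and a nitrogen at position 3 (in a C=N bond), with two double bonds.
The 6-membered ring has four sp³ carbons, so it is not fully conjugated — not aromatic (cyclohexene).
The 5-membered ring with one sulfur and one =N– is fully conjugated (every ring atom contributes a p orbital); 2 ring double bonds (4 π electrons) plus a heteroatom lone pair (2) give 6 π electrons. Since 6 = 4n+2 (n=1), it is aromatic (thiazole).
The 5-membered ring with one oxygen and one =N– is fully conjugated (every ring atom contributes a p orbital); 2 ring double bonds (4 π electrons) plus a heteroatom lone pair (2) give 6 π electrons. That satisfies 4n+2 with n=1, so it is aromatic (oxazole).
2 of the 3 rings are aromatic. Total: 2.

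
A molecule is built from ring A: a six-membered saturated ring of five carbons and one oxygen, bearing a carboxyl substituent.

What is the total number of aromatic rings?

Ring A has only sp³ atoms, so it is not fully conjugated — not aromatic (tetrahydropyran).

0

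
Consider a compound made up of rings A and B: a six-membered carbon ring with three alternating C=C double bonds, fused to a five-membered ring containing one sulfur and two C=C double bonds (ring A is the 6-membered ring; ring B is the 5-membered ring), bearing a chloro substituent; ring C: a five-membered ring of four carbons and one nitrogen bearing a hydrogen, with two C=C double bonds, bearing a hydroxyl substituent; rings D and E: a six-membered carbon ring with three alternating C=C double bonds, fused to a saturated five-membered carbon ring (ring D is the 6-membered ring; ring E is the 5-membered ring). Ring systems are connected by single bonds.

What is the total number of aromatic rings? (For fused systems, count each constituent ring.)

4

Rings A and B form a fused bicyclic system (with one sulfur) with 9 sp² atoms and 10 π electrons from ring double bonds plus a heteroatom lone pair. 10 = 4(2)+2, so the system is aromatic and both rings count as aromatic (benzothiophene).
Ring C has a continuous p-orbital overlap around the ring; 2 ring double bonds (4 π electrons) plus a heteroatom lone pair (2) give 6 π electrons. Since 6 = 4n+2 (n=1), ring C is aromatic (pyrrole).
Ring D has a continuous p-orbital overlap around the ring; 3 ring double bonds give 6 π electrons. 6 = 4(1)+2, so ring D is aromatic (benzene ring).
Ring E has three sp³ carbons, so it is not fully conjugated — not aromatic (cyclopentane ring).
Aromatic: A, B, C, D. Total: 4.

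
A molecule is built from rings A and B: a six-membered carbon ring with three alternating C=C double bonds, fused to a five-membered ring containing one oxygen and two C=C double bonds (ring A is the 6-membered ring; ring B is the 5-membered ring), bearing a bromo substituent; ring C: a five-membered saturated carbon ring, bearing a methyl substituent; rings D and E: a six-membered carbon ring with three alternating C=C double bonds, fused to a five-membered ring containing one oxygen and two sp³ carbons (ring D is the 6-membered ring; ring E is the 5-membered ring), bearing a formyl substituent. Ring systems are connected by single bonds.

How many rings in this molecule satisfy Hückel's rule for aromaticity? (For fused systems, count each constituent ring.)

3

Rings A and B form a fused bicyclic system (with one oxygen) with 9 sp² atoms and 10 π electrons from ring double bonds plus a heteroatom lone pair. 10 = 4(2)+2, so the system is aromatic and both rings count as aromatic (benzofuran).
Ring C has only sp³ atoms, so it is not fully conjugated — not aromatic (cyclopentane).
Ring D is fully conjugated (every ring atom contributes a p orbital); 3 ring double bonds give 6 π electrons. 6 = 4(1)+2, so ring D is aromatic (benzene ring).
Ring E has two sp³ carbons, so it is not fully conjugated — not aromatic (oxolane ring).
Aromatic: A, B, D. Total: 3.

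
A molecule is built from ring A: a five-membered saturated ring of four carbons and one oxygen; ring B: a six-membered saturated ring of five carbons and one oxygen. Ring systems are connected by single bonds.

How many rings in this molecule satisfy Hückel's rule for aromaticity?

Ring A has only sp³ atoms, so it is not fully conjugated — not aromatic (tetrahydrofuran).
Ring B has only sp³ atoms, so it is not fully conjugated — not aromatic (tetrahydropyran).
No ring is aromatic. Total: 0.

0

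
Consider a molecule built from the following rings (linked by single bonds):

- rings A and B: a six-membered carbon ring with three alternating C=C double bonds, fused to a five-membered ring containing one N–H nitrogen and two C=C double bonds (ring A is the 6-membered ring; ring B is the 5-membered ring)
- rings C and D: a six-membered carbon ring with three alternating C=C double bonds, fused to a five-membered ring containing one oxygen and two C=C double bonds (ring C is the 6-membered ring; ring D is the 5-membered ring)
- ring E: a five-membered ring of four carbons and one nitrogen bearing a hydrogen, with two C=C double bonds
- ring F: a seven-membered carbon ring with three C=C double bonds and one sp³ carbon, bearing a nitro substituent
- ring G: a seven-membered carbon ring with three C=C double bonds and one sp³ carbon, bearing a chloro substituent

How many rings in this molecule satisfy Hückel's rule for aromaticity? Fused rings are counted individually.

Rings A and B form a fused bicyclic system (with one N–H) with 9 sp² atoms and 10 π electrons from ring double bonds plus a heteroatom lone pair. 10 = 4(2)+2, so the system is aromatic and both rings count as aromatic (indole).
Rings C and D form a fused bicyclic system (with one oxygen) with 9 sp² atoms and 10 π electrons from ring double bonds plus a heteroatom lone pair. 10 = 4(2)+2, so the system is aromatic and both rings count as aromatic (benzofuran).
Ring E is planar and fully conjugated; 2 ring double bonds (4 π electrons) plus a heteroatom lone pair (2) give 6 π electrons. That satisfies 4n+2 with n=1, so ring E is aromatic (pyrrole).
Ring F has one sp³ carbon, so it is not fully conjugated — not aromatic (cycloheptatriene).
Ring G has one sp³ carbon, so it is not fully conjugated — not aromatic (cycloheptatriene).
Aromatic: A, B, C, D, E. Total: 5.

5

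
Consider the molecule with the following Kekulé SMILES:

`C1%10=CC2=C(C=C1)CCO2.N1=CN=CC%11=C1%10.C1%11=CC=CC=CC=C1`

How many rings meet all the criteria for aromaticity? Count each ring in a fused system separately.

The SMILES encodes a six-membered carbon ring with three alternating C=C double bonds, fused to a five-membered ring containing one oxygen and two sp³ carbons; a six-membered ring with nitrogens at positions 1 and 3 and three alternating double bonds; an eight-membered carbon ring with four alternating C=C double bonds.
The 6-membered ring has a continuous p-orbital overlap around the ring; 3 ring double bonds give 6 π electrons. That satisfies 4n+2 with n=1, so it is aromatic (benzene ring).
The 5-membered ring with one oxygen has two sp³ carbons, so it is not fully conjugated — not aromatic (oxolane ring).
The 6-membered ring with two nitrogens (1,3) has a continuous p-orbital overlap around the ring; 3 ring double bonds give 6 π electrons. Since 6 = 4n+2 (n=1), it is aromatic (pyrimidine).
The 8-membered ring has only sp² ring atoms; a planar conformation would have a fully conjugated π system of 8 electrons. But 8 = 4(2), which is 4n not 4n+2, so it is not aromatic (cyclooctatetraene) — cyclooctatetraene distorts into a non-planar tub to avoid antiaromaticity.
2 of the 4 rings are aromatic. Total: 2.

2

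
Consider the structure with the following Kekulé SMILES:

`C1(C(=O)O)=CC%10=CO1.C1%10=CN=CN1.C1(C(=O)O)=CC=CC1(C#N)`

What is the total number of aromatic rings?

2

The SMILES encodes a five-membered ring of four carbons and one oxygen, with two C=C double bonds; a five-membered ring with nitrogens at positions 1 and 3 (one bearing H, one in a C=N bond) and two double bonds; a five-membered carbon ring with two conjugated C=C double bonds and one sp³ carbon.
The 5-membered ring with one oxygen is fully conjugated (every ring atom contributes a p orbital); 2 ring double bonds (4 π electrons) plus a heteroatom lone pair (2) give 6 π electrons. 6 = 4(1)+2, so it is aromatic (furan).
The 5-membered ring with two nitrogens (one N–H, one =N–) is fully conjugated (every ring atom contributes a p orbital); 2 ring double bonds (4 π electrons) plus a heteroatom lone pair (2) give 6 π electrons. That satisfies 4n+2 with n=1, so it is aromatic (imidazole).
The 5-membered ring has one sp³ carbon, so it is not fully conjugated — not aromatic (cyclopentadiene).
2 of the 3 rings are aromatic. Total: 2.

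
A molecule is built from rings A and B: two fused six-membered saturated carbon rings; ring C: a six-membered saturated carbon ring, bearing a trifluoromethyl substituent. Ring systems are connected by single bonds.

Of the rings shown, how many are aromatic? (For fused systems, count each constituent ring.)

Ring A has only sp³ atoms, so it is not fully conjugated — not aromatic (cyclohexane ring).
Ring B has only sp³ atoms, so it is not fully conjugated — not aromatic (cyclohexane ring).
Ring C has only sp³ atoms, so it is not fully conjugated — not aromatic (cyclohexane).
No ring is aromatic. Total: 0.

0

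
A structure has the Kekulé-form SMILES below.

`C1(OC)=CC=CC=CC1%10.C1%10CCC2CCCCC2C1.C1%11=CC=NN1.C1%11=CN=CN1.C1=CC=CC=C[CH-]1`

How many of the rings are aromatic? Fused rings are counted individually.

2

The SMILES encodes a seven-membered carbon ring with three C=C double bonds and one sp³ carbon; two fused six-membered saturated carbon rings; a five-membered ring with two adjacent nitrogens (one bearing H, one in a double bond) and two double bonds; a five-membered ring with nitrogens at positions 1 and 3 (one bearing H, one in a C=N bond) and two double bonds; a seven-membered all-carbon ring bearing a negative charge on one carbon, with three C=C double bonds.
The 7-membered ring has one sp³ carbon, so it is not fully conjugated — not aromatic (cycloheptatriene).
The 6-membered ring has only sp³ atoms, so it is not fully conjugated — not aromatic (cyclohexane ring).
The second 6-membered ring has only sp³ atoms, so it is not fully conjugated — not aromatic (cyclohexane ring).
The 5-membered ring with two adjacent nitrogens (one N–H, one =N–) is planar and fully conjugated; 2 ring double bonds (4 π electrons) plus a heteroatom lone pair (2) give 6 π electrons. That satisfies 4n+2 with n=1, so it is aromatic (pyrazole).
The 5-membered ring with two nitrogens (one N–H, one =N–) is planar and fully conjugated; 2 ring double bonds (4 π electrons) plus a heteroatom lone pair (2) give 6 π electrons. That satisfies 4n+2 with n=1, so it is aromatic (imidazole).
The second 7-membered ring has only sp² ring atoms; a planar conformation would have a fully conjugated π system of 8 electrons. But 8 = 4(2), which is 4n not 4n+2, so it is not aromatic (cycloheptatrienyl anion).
2 of the 6 rings are aromatic. Total: 2.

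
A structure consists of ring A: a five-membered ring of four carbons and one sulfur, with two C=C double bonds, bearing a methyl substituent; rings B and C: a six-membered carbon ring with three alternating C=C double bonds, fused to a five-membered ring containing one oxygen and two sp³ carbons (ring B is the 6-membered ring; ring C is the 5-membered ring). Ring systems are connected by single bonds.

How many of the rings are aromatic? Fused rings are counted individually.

2

Ring A is planar and fully conjugated; 2 ring double bonds (4 π electrons) plus a heteroatom lone pair (2) give 6 π electrons. Since 6 = 4n+2 (n=1), ring A is aromatic (thiophene).
Ring B is fully conjugated (every ring atom contributes a p orbital); 3 ring double bonds give 6 π electrons. Since 6 = 4n+2 (n=1), ring B is aromatic (benzene ring).
Ring C has two sp³ carbons, so it is not fully conjugated — not aromatic (oxolane ring).
Aromatic: A, B. Total: 2.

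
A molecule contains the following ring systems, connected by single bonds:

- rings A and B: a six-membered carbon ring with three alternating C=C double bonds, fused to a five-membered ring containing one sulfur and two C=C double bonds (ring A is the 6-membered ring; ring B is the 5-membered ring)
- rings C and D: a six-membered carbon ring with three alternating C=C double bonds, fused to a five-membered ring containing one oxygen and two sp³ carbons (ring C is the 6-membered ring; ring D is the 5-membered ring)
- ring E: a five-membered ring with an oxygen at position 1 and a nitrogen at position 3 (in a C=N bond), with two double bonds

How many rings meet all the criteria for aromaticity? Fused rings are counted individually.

4

Rings A and B form a fused bicyclic system (with one sulfur) with 9 sp² atoms and 10 π electrons from ring double bonds plus a heteroatom lone pair. 10 = 4(2)+2, so the system is aromatic and both rings count as aromatic (benzothiophene).
Ring C is fully conjugated (every ring atom contributes a p orbital); 3 ring double bonds give 6 π electrons. That satisfies 4n+2 with n=1, so ring C is aromatic (benzene ring).
Ring D has two sp³ carbons, so it is not fully conjugated — not aromatic (oxolane ring).
Ring E is fully conjugated (every ring atom contributes a p orbital); 2 ring double bonds (4 π electrons) plus a heteroatom lone pair (2) give 6 π electrons. Since 6 = 4n+2 (n=1), ring E is aromatic (oxazole).
Aromatic: A, B, C, E. Total: 4.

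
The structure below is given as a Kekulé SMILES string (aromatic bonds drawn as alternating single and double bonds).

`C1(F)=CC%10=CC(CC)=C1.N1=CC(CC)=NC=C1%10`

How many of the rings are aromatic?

2

The SMILES encodes a six-membered carbon ring with three alternating C=C double bonds; a six-membered ring with nitrogens at positions 1 and 4 and three alternating double bonds.
The 6-membered ring has a continuous p-orbital overlap around the ring; 3 ring double bonds give 6 π electrons. That satisfies 4n+2 with n=1, so it is aromatic (benzene).
The 6-membered ring with two nitrogens (1,4) has a continuous p-orbital overlap around the ring; 3 ring double bonds give 6 π electrons. That satisfies 4n+2 with n=1, so it is aromatic (pyrazine).
2 of the 2 rings are aromatic. Total: 2.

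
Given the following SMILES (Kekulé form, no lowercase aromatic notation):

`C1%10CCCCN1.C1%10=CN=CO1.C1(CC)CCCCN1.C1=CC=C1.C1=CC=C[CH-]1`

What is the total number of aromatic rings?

The SMILES encodes a six-membered saturated ring of five carbons and one N–H nitrogen; a five-membered ring with an oxygen at position 1 and a nitrogen at position 3 (in a C=N bond), with two double bonds; a six-membered saturated ring of five carbons and one N–H nitrogen; a four-membered carbon ring with two alternating C=C double bonds; a five-membered all-carbon ring bearing a negative charge on one carbon, with two C=C double bonds.
The 6-membered ring with one N–H has only sp³ atoms, so it is not fully conjugated — not aromatic (piperidine).
The 5-membered ring with one oxygen and one =N– has a continuous p-orbital overlap around the ring; 2 ring double bonds (4 π electrons) plus a heteroatom lone pair (2) give 6 π electrons. Since 6 = 4n+2 (n=1), it is aromatic (oxazole).
The second 6-membered ring with one N–H has only sp³ atoms, so it is not fully conjugated — not aromatic (piperidine).
The 4-membered ring has only sp² ring atoms; a planar conformation would have a fully conjugated π system of 4 electrons. But 4 = 4(1), which is 4n not 4n+2, so it is not aromatic (cyclobutadiene) — cyclobutadiene is antiaromatic and distorts to a rectangle.
The 5-membered ring has a continuous p-orbital overlap around the ring; 2 ring double bonds (4 π electrons) plus the carbanion lone pair (2) give 6 π electrons. 6 = 4(1)+2, so it is aromatic (cyclopentadienyl anion).
2 of the 5 rings are aromatic. Total: 2.

2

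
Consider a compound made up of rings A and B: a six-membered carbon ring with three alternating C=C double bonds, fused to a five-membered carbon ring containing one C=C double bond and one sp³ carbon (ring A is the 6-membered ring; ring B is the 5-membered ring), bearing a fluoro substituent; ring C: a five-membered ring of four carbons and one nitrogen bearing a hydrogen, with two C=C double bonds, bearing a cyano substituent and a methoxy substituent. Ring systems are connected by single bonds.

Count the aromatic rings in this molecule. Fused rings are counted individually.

Ring A is fully conjugated (every ring atom contributes a p orbital); 3 ring double bonds give 6 π electrons. That satisfies 4n+2 with n=1, so ring A is aromatic (benzene ring).
Ring B has one sp³ carbon, so it is not fully conjugated — not aromatic (cyclopentene ring).
Ring C is planar and fully conjugated; 2 ring double bonds (4 π electrons) plus a heteroatom lone pair (2) give 6 π electrons. Since 6 = 4n+2 (n=1), ring C is aromatic (pyrrole).
Aromatic: A, C. Total: 2.

2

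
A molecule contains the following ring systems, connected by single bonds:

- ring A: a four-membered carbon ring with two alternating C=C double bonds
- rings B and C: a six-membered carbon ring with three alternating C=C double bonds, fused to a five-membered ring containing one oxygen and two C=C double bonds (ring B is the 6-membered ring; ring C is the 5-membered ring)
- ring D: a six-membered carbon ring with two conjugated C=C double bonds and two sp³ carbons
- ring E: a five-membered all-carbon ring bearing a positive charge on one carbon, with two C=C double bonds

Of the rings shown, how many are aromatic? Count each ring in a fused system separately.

Ring A has only sp² ring atoms; a planar conformation would have a fully conjugated π system of 4 electrons. But 4 = 4(1), which is 4n not 4n+2, so ring A is not aromatic (cyclobutadiene) — cyclobutadiene is antiaromatic and distorts to a rectangle.
Rings B and C form a fused bicyclic system (with one oxygen) with 9 sp² atoms and 10 π electrons from ring double bonds plus a heteroatom lone pair. 10 = 4(2)+2, so the system is aromatic and both rings count as aromatic (benzofuran).
Ring D has two sp³ carbons, so it is not fully conjugated — not aromatic (1,3-cyclohexadiene).
Ring E has only sp² ring atoms; a planar conformation would have a fully conjugated π system of 4 electrons. But 4 = 4(1), which is 4n not 4n+2, so ring E is not aromatic (cyclopentadienyl cation).
Aromatic: B, C. Total: 2.

2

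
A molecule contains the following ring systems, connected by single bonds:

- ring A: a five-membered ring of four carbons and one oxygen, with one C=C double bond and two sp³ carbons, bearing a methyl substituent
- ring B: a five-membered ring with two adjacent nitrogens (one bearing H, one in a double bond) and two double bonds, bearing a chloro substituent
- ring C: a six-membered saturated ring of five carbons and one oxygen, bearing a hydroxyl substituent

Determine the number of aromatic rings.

1

Ring A has two sp³ carbons, so it is not fully conjugated — not aromatic (2,3-dihydrofuran).
Ring B has a continuous p-orbital overlap around the ring; 2 ring double bonds (4 π electrons) plus a heteroatom lone pair (2) give 6 π electrons. 6 = 4(1)+2, so ring B is aromatic (pyrazole).
Ring C has only sp³ atoms, so it is not fully conjugated — not aromatic (tetrahydropyran).
Aromatic: B. Total: 1.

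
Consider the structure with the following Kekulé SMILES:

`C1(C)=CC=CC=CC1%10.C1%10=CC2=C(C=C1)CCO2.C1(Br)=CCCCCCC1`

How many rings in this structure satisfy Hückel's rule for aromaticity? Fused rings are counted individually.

The SMILES encodes a seven-membered carbon ring with three C=C double bonds and one sp³ carbon; a six-membered carbon ring with three alternating C=C double bonds, fused to a five-membered ring containing one oxygen and two sp³ carbons; an eight-membered carbon ring with one C=C double bond.
The 7-membered ring has one sp³ carbon, so it is not fully conjugated — not aromatic (cycloheptatriene).
The 6-membered ring has a continuous p-orbital overlap around the ring; 3 ring double bonds give 6 π electrons. That satisfies 4n+2 with n=1, so it is aromatic (benzene ring).
The 5-membered ring with one oxygen has two sp³ carbons, so it is not fully conjugated — not aromatic (oxolane ring).
The 8-membered ring has six sp³ carbons, so it is not fully conjugated — not aromatic (cyclooctene).
1 of the 4 rings is aromatic. Total: 1.

1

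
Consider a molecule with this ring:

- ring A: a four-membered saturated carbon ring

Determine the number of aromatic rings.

Ring A has only sp³ atoms, so it is not fully conjugated — not aromatic (cyclobutane).

0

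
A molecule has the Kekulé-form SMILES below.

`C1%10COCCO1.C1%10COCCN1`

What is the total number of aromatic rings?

The SMILES encodes a six-membered saturated ring with oxygens at positions 1 and 4; a six-membered saturated ring with an oxygen and an N–H nitrogen at positions 1 and 4.
The 6-membered ring with two oxygens (1,4) has only sp³ atoms, so it is not fully conjugated — not aromatic (1,4-dioxane).
The 6-membered ring with one oxygen and one N–H (1,4) has only sp³ atoms, so it is not fully conjugated — not aromatic (morpholine).
None of the rings are aromatic. Total: 0.

0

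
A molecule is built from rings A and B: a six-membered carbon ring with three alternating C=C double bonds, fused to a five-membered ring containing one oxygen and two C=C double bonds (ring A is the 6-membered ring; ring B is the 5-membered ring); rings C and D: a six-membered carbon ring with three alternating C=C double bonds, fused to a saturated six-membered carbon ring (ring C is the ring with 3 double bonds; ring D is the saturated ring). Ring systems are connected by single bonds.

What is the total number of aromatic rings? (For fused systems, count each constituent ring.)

Rings A and B form a fused bicyclic system (with one oxygen) with 9 sp² atoms and 10 π electrons from ring double bonds plus a heteroatom lone pair. 10 = 4(2)+2, so the system is aromatic and both rings count as aromatic (benzofuran).
Ring C is planar and fully conjugated; 3 ring double bonds give 6 π electrons. Since 6 = 4n+2 (n=1), ring C is aromatic (benzene ring).
Ring D has four sp³ carbons, so it is not fully conjugated — not aromatic (cyclohexane ring).
Aromatic: A, B, C. Total: 3.

3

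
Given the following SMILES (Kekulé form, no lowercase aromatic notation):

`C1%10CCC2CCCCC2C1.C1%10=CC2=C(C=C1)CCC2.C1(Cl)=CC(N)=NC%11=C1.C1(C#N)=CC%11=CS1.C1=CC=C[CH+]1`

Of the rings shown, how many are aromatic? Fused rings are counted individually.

3

The SMILES encodes two fused six-membered saturated carbon rings; a six-membered carbon ring with three alternating C=C double bonds, fused to a saturated five-membered carbon ring; a six-membered ring of five carbons and one nitrogen with three alternating double bonds; a five-membered ring of four carbons and one sulfur, with two C=C double bonds; a five-membered all-carbon ring bearing a positive charge on one carbon, with two C=C double bonds.
The 6-membered ring has only sp³ atoms, so it is not fully conjugated — not aromatic (cyclohexane ring).
The second 6-membered ring has only sp³ atoms, so it is not fully conjugated — not aromatic (cyclohexane ring).
The third 6-membered ring has a continuous p-orbital overlap around the ring; 3 ring double bonds give 6 π electrons. 6 = 4(1)+2, so it is aromatic (benzene ring).
The 5-membered ring has three sp³ carbons, so it is not fully conjugated — not aromatic (cyclopentane ring).
The 6-membered ring with one nitrogen has a continuous p-orbital overlap around the ring; 3 ring double bonds give 6 π electrons. Since 6 = 4n+2 (n=1), it is aromatic (pyridine).
The 5-membered ring with one sulfur has a continuous p-orbital overlap around the ring; 2 ring double bonds (4 π electrons) plus a heteroatom lone pair (2) give 6 π electrons. That satisfies 4n+2 with n=1, so it is aromatic (thiophene).
The second 5-membered ring has only sp² ring atoms; a planar conformation would have a fully conjugated π system of 4 electrons. But 4 = 4(1), which is 4n not 4n+2, so it is not aromatic (cyclopentadienyl cation).
3 of the 7 rings are aromatic. Total: 3.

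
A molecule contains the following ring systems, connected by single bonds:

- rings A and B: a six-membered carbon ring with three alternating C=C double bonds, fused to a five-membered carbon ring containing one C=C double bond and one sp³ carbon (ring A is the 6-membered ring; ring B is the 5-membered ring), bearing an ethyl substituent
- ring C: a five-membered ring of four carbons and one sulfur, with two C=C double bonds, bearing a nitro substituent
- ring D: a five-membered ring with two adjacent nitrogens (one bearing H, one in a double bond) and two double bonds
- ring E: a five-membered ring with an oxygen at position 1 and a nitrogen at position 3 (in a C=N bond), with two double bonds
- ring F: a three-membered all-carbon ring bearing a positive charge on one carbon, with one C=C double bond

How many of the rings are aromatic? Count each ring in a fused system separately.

5

Ring A is fully conjugated (every ring atom contributes a p orbital); 3 ring double bonds give 6 π electrons. Since 6 = 4n+2 (n=1), ring A is aromatic (benzene ring).
Ring B has one sp³ carbon, so it is not fully conjugated — not aromatic (cyclopentene ring).
Ring C is fully conjugated (every ring atom contributes a p orbital); 2 ring double bonds (4 π electrons) plus a heteroatom lone pair (2) give 6 π electrons. 6 = 4(1)+2, so ring C is aromatic (thiophene).
Ring D is planar and fully conjugated; 2 ring double bonds (4 π electrons) plus a heteroatom lone pair (2) give 6 π electrons. Since 6 = 4n+2 (n=1), ring D is aromatic (pyrazole).
Ring E has a continuous p-orbital overlap around the ring; 2 ring double bonds (4 π electrons) plus a heteroatom lone pair (2) give 6 π electrons. 6 = 4(1)+2, so ring E is aromatic (oxazole).
Ring F is fully conjugated (every ring atom contributes a p orbital); 1 ring double bond (2 π electrons) plus the carbocation's empty p orbital (0, but keeps the ring conjugated) give 2 π electrons. That satisfies 4n+2 with n=0, so ring F is aromatic (cyclopropenyl cation).
Aromatic: A, C, D, E, F. Total: 5.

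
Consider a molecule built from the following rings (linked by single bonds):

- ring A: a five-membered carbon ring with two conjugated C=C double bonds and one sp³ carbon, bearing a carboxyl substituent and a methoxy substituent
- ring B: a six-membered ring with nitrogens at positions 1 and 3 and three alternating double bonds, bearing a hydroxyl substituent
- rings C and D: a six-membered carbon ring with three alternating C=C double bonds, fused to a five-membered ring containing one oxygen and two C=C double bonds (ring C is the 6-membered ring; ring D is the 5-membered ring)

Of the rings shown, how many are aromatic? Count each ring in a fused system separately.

Ring A has one sp³ carbon, so it is not fully conjugated — not aromatic (cyclopentadiene).
Ring B is fully conjugated (every ring atom contributes a p orbital); 3 ring double bonds give 6 π electrons. 6 = 4(1)+2, so ring B is aromatic (pyrimidine).
Rings C and D form a fused bicyclic system (with one oxygen) with 9 sp² atoms and 10 π electrons from ring double bonds plus a heteroatom lone pair. 10 = 4(2)+2, so the system is aromatic and both rings count as aromatic (benzofuran).
Aromatic: B, C, D. Total: 3.

3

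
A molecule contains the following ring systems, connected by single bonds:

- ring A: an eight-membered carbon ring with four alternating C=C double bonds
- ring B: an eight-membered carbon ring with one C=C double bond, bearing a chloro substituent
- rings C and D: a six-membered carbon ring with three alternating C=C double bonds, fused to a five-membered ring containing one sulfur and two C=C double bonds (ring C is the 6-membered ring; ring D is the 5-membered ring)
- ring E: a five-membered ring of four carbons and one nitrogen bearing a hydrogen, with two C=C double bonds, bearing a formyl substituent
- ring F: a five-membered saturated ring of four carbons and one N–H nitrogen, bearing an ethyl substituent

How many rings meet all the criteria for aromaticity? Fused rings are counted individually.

Ring A has only sp² ring atoms; a planar conformation would have a fully conjugated π system of 8 electrons. But 8 = 4(2), which is 4n not 4n+2, so ring A is not aromatic (cyclooctatetraene) — cyclooctatetraene distorts into a non-planar tub to avoid antiaromaticity.
Ring B has six sp³ carbons, so it is not fully conjugated — not aromatic (cyclooctene).
Rings C and D form a fused bicyclic system (with one sulfur) with 9 sp² atoms and 10 π electrons from ring double bonds plus a heteroatom lone pair. 10 = 4(2)+2, so the system is aromatic and both rings count as aromatic (benzothiophene).
Ring E has a continuous p-orbital overlap around the ring; 2 ring double bonds (4 π electrons) plus a heteroatom lone pair (2) give 6 π electrons. 6 = 4(1)+2, so ring E is aromatic (pyrrole).
Ring F has only sp³ atoms, so it is not fully conjugated — not aromatic (pyrrolidine).
Aromatic: C, D, E. Total: 3.

3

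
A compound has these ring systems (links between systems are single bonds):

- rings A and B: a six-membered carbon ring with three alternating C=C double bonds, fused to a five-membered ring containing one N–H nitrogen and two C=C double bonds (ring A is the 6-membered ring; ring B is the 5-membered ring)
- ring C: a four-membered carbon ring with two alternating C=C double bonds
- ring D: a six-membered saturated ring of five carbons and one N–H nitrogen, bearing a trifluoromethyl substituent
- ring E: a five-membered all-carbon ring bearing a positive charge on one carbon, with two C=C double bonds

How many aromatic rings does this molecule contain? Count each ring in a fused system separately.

Rings A and B form a fused bicyclic system (with one N–H) with 9 sp² atoms and 10 π electrons from ring double bonds plus a heteroatom lone pair. 10 = 4(2)+2, so the system is aromatic and both rings count as aromatic (indole).
Ring C has only sp² ring atoms; a planar conformation would have a fully conjugated π system of 4 electrons. But 4 = 4(1), which is 4n not 4n+2, so ring C is not aromatic (cyclobutadiene) — cyclobutadiene is antiaromatic and distorts to a rectangle.
Ring D has only sp³ atoms, so it is not fully conjugated — not aromatic (piperidine).
Ring E has only sp² ring atoms; a planar conformation would have a fully conjugated π system of 4 electrons. But 4 = 4(1), which is 4n not 4n+2, so ring E is not aromatic (cyclopentadienyl cation).
Aromatic: A, B. Total: 2.

2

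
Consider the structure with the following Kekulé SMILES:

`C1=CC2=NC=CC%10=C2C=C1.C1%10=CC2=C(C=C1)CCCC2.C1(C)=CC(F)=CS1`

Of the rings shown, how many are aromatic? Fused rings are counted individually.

The SMILES encodes two fused six-membered rings, each with three alternating double bonds; one ring is all carbon and the other has one ring nitrogen; a six-membered carbon ring with three alternating C=C double bonds, fused to a saturated six-membered carbon ring; a five-membered ring of four carbons and one sulfur, with two C=C double bonds.
The fused 6/6-membered bicyclic (with one nitrogen) is a single π system with 10 sp² atoms and 10 π electrons from ring double bonds. 10 = 4(2)+2, so the system is aromatic and both rings count as aromatic (quinoline).
The 6-membered ring has a continuous p-orbital overlap around the ring; 3 ring double bonds give 6 π electrons. 6 = 4(1)+2, so it is aromatic (benzene ring).
The second 6-membered ring has four sp³ carbons, so it is not fully conjugated — not aromatic (cyclohexane ring).
The 5-membered ring with one sulfur is planar and fully conjugated; 2 ring double bonds (4 π electrons) plus a heteroatom lone pair (2) give 6 π electrons. 6 = 4(1)+2, so it is aromatic (thiophene).
4 of the 5 rings are aromatic. Total: 4.

4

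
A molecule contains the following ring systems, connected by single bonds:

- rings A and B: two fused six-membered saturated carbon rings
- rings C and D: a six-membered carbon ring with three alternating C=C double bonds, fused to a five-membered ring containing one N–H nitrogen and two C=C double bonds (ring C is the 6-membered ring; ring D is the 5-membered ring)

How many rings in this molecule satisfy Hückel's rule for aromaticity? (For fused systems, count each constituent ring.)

2

Ring A has only sp³ atoms, so it is not fully conjugated — not aromatic (cyclohexane ring).
Ring B has only sp³ atoms, so it is not fully conjugated — not aromatic (cyclohexane ring).
Rings C and D form a fused bicyclic system (with one N–H) with 9 sp² atoms and 10 π electrons from ring double bonds plus a heteroatom lone pair. 10 = 4(2)+2, so the system is aromatic and both rings count as aromatic (indole).
Aromatic: C, D. Total: 2.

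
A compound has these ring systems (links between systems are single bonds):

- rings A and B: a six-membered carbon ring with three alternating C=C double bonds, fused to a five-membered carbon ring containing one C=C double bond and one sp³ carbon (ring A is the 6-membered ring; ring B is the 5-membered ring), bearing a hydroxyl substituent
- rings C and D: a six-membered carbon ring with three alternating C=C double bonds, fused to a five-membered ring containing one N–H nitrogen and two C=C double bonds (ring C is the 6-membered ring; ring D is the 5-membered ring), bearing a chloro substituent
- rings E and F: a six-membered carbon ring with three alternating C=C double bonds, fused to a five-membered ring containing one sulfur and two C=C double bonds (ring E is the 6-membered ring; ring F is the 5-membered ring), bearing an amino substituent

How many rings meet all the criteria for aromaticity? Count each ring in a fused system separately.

5

Ring A has a continuous p-orbital overlap around the ring; 3 ring double bonds give 6 π electrons. Since 6 = 4n+2 (n=1), ring A is aromatic (benzene ring).
Ring B has one sp³ carbon, so it is not fully conjugated — not aromatic (cyclopentene ring).
Rings C and D form a fused bicyclic system (with one N–H) with 9 sp² atoms and 10 π electrons from ring double bonds plus a heteroatom lone pair. 10 = 4(2)+2, so the system is aromatic and both rings count as aromatic (indole).
Rings E and F form a fused bicyclic system (with one sulfur) with 9 sp² atoms and 10 π electrons from ring double bonds plus a heteroatom lone pair. 10 = 4(2)+2, so the system is aromatic and both rings count as aromatic (benzothiophene).
Aromatic: A, C, D, E, F. Total: 5.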